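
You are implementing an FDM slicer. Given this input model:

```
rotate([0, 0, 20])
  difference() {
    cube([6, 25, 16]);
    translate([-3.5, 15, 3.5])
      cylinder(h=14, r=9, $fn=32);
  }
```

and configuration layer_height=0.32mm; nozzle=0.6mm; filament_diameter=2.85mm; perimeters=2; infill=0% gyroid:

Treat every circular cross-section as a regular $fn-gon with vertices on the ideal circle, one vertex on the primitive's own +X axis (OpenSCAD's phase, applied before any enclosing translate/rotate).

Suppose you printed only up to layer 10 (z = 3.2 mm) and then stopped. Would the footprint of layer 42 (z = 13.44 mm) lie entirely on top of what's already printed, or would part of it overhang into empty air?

entirely on top

Compare the two slices. At z = 3.2: the 6×25 cube contributes its full rectangle (area 150.00 mm²); the cylinder at (-3.5, 15) does not reach this height (z outside [3.5, 17.5]); After the difference (first − rest): none of the subtracted shapes is present at this height, so the 6×25 cube is unchanged — area = 150.00 mm²; (rotated 20° about Z; rotation is an isometry so areas/perimeters/island counts are preserved). At z = 13.44: the 6×25 cube contributes its full rectangle (area 150.00 mm²); the r=9 cylinder at (-3.5, 15) contributes a regular 32-gon of circumradius 9 (area = (32/2)·9.000²·sin(360°/32) = 252.84 mm²); After the difference (first − rest): starting from the 6×25 cube (150.00 mm²), the r=9 cylinder at (-3.5, 15) partially overlaps it — only the 65.25 mm² overlap (of its 252.84 mm²) is removed, clipping the outline — area = 84.75 mm²; (rotated 20° about Z; rotation is an isometry so areas/perimeters/island counts are preserved). Checking containment: the cross-section at z = 13.44 is a subset of the cross-section at z = 3.2.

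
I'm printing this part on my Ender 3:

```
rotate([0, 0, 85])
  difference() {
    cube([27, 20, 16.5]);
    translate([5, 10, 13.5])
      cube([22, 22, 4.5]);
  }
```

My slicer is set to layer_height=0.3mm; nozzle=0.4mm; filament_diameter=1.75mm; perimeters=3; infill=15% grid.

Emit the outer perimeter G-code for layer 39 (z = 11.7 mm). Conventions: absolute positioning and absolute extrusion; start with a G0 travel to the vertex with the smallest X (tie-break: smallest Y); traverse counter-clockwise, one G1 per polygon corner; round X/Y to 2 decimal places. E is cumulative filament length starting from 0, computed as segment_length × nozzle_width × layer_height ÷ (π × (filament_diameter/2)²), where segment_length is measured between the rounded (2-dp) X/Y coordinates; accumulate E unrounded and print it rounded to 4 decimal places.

At z = 11.7 mm: the cube is present — its section is the full 27×20 rectangle; the cube at (5, 10) is not intersected at this z (z outside [13.5, 18]); Subtracting the remaining from the first: none of the subtracted shapes is present at this height, so the 27×20 cube is unchanged — 1 connected region; (whole slice rotated 85° about Z — lengths, areas and connectivity unchanged). The outline is a single polygon with 4 vertices. Extrusion per mm of travel: 0.4 × 0.3 / (π × 0.875²) = 0.049890. Accumulating E over each segment gives final E = 4.6895.

G0 X-19.92 Y1.74 Z11.70
G1 X0.00 Y0.00 E0.9976
G1 X2.35 Y26.90 E2.3448
G1 X-17.57 Y28.64 E3.3424
G1 X-19.92 Y1.74 E4.6895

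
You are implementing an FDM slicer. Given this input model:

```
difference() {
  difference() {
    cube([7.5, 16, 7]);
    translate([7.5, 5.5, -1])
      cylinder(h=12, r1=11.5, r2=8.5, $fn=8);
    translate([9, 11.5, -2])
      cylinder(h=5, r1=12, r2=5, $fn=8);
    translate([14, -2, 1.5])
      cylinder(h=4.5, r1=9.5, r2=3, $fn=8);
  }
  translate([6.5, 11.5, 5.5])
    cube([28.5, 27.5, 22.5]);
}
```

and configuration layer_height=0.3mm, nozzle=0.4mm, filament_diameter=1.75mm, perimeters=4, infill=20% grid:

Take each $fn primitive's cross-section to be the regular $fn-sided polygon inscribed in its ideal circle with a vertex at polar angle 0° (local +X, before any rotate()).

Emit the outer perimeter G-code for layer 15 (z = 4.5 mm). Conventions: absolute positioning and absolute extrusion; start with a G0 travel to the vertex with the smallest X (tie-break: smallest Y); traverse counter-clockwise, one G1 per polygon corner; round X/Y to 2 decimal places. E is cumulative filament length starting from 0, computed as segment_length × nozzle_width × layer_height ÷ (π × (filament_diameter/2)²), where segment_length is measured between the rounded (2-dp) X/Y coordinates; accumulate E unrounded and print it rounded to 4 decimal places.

G0 X0.00 Y11.84 Z4.50
G1 X0.34 Y12.66 E0.0443
G1 X7.50 Y15.62 E0.4308
G1 X7.50 Y16.00 E0.4498
G1 X0.00 Y16.00 E0.8240
G1 X0.00 Y11.84 E1.0315

At z = 4.5 mm: the 7.5×16 cube contributes its full rectangle; the cone at (7.5, 5.5) (r1=11.5→r2=8.5) has section circumradius 10.125 here — a regular 8-gon; the cone at (9, 11.5) does not reach this height (z outside [-2, 3]); the cone at (14, -2): at t=0.667 of its height the radius interpolates to r₁+(r₂−r₁)t = 5.167, giving a regular 8-gon of that circumradius; Subtracting the remaining from the first: starting from the 7.5×16 cube, the cone at (7.5, 5.5) partially overlaps it — only the 105.42 mm² overlap (of its 289.96 mm²) is removed, clipping the outline; the cone at (14, -2) misses the remaining region (no effect) — 1 connected region; the cube at (6.5, 11.5) is absent (z outside [5.5, 28]); Taking the first minus the rest: none of the subtracted shapes is present at this height, so that combined region is unchanged — 1 connected region. The outline is a single polygon with 5 vertices. Extrusion per mm of travel: 0.4 × 0.3 / (π × 0.875²) = 0.049890. Accumulating E over each segment gives final E = 1.0315.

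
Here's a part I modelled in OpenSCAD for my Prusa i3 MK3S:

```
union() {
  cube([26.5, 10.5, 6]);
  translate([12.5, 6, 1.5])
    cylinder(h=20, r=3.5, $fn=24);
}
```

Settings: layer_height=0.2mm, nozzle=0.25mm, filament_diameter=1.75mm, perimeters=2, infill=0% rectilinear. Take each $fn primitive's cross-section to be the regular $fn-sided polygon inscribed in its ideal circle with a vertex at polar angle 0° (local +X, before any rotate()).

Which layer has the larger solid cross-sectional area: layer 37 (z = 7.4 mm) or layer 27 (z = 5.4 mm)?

layer 27 (z = 5.4 mm)

Layer 37 (z = 7.4): the cube is not intersected at this z (z outside [0, 6]); the r=3.5 cylinder at (12.5, 6) contributes a regular 24-gon of circumradius 3.5 (area = (24/2)·3.500²·sin(360°/24) = 38.05 mm²); Merging all regions: only the r=3.5 cylinder at (12.5, 6) is present, so the union is just that shape — area = 38.05 mm². So its area = 38.05 mm². Layer 27 (z = 5.4): the cube (footprint 26.5×10.5) is included at this height (area 278.25 mm²); the cylinder at (12.5, 6): section is a regular 24-gon, circumradius r=3.5 (area = (24/2)·3.500²·sin(360°/24) = 38.05 mm²); Combining (union): the r=3.5 cylinder at (12.5, 6) lies entirely inside the 26.5×10.5 cube, so the union is just the 26.5×10.5 cube — area = 278.25 mm². So its area = 278.25 mm². Layer 27 is larger (278.25 vs 38.05 mm²).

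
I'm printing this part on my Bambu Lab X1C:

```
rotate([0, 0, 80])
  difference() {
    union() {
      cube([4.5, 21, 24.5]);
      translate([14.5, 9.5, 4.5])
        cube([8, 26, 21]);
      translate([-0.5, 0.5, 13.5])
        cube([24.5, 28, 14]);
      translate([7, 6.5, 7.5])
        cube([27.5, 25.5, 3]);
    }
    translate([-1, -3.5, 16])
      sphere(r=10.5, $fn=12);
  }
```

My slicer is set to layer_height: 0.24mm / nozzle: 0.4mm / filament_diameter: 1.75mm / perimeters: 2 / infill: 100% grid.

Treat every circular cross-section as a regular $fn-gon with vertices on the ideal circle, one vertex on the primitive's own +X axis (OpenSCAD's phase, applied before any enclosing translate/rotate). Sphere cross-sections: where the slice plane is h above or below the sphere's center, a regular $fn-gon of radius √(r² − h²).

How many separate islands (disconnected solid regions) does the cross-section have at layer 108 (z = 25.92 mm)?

At z = 25.92 mm: the cube is absent (z outside [0, 24.5]); the cube at (14.5, 9.5) does not reach this height (z outside [4.5, 25.5]); the 24.5×28 cube at (-0.5, 0.5) contributes its full rectangle; the cube at (7, 6.5) is not intersected at this z (z outside [7.5, 10.5]); Taking the union: only the 24.5×28 cube at (-0.5, 0.5) is present, so the union is just that shape — 1 connected region; the r=10.5 sphere at (-1, -3.5) contributes a regular 12-gon of circumradius √(10.5²−9.92²) = 3.441; After the difference (first − rest): starting from that combined region, the r=10.5 sphere at (-1, -3.5) misses the remaining region (no effect) — 1 connected region; (rotated 80° about Z; rotation is an isometry so areas/perimeters/island counts are preserved). Overall, the cross-section is a single solid region. Island count = 1.

1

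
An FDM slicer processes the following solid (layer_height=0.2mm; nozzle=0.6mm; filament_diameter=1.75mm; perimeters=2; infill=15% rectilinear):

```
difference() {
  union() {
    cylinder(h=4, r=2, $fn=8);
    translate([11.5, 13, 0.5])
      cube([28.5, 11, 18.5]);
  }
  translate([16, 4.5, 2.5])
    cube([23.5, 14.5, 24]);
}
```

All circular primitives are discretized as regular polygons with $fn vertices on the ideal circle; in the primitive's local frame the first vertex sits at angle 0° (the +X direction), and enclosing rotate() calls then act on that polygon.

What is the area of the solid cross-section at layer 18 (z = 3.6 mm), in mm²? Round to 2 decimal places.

At z = 3.6 mm: the cylinder: section is a regular 8-gon, circumradius r=2 (area = (8/2)·2.000²·sin(360°/8) = 11.31 mm²); the 28.5×11 cube at (11.5, 13) contributes its full rectangle (area 313.50 mm²); Taking the union: the 2 present regions are separate (no shared area or edge), so areas and boundary lengths simply add and each stays a separate island — area = 324.81 mm²; the cube at (16, 4.5) (footprint 23.5×14.5) is included at this height (area 340.75 mm²); Subtracting the remaining from the first: starting from the result so far (324.81 mm²), the 23.5×14.5 cube at (16, 4.5) partially overlaps it — only the 141.00 mm² overlap (of its 340.75 mm²) is removed, clipping the outline — area = 183.81 mm². Overall, the cross-section has 2 separate islands. Net area = 183.81 mm².

183.81 mm²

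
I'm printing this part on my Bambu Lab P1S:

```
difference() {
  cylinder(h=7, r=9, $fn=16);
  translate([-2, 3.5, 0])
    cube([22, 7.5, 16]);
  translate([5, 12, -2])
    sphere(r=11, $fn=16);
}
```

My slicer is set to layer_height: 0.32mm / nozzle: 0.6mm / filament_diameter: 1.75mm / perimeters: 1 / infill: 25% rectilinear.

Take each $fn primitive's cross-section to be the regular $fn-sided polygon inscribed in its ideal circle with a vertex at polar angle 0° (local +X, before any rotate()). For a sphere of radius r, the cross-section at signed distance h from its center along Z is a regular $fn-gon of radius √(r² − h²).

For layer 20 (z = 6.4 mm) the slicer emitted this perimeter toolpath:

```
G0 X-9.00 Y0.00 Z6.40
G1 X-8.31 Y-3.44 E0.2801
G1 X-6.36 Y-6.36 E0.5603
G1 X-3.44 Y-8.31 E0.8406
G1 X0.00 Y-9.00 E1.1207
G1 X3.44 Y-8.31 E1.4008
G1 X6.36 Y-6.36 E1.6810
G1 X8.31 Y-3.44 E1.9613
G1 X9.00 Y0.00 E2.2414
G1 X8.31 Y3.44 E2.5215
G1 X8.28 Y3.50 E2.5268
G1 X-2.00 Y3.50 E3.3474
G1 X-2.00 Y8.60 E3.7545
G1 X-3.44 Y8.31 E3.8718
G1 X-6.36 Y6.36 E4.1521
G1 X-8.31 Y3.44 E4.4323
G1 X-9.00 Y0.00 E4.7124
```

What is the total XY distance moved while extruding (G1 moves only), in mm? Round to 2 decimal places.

59.03 mm

Sum the Euclidean lengths of each G1 segment: total = 59.03 mm.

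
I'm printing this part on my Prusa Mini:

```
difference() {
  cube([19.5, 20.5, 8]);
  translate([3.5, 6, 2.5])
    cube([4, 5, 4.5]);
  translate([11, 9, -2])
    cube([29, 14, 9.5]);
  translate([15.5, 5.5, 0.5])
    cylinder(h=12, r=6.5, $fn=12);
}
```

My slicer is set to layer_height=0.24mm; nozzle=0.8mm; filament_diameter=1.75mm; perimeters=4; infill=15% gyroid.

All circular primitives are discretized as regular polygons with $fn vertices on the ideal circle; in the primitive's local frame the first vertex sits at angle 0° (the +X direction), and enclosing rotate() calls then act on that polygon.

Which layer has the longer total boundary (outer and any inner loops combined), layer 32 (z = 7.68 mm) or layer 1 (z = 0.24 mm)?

Layer 32 (z = 7.68): the cube is present — its section is the full 19.5×20.5 rectangle (perimeter 80.00 mm); the cube at (3.5, 6) is not intersected at this z (z outside [2.5, 7]); the cube at (11, 9) does not reach this height (z outside [-2, 7.5]); the r=6.5 cylinder at (15.5, 5.5) contributes a regular 12-gon of circumradius 6.5 (perimeter = 2·12·6.500·sin(180°/12) = 40.38 mm); Taking the first minus the rest: starting from the 19.5×20.5 cube, the r=6.5 cylinder at (15.5, 5.5) partially overlaps it — only the 106.99 mm² overlap (of its 126.75 mm²) is removed, clipping the outline — boundary = 85.43 mm. So its perimeter = 85.43 mm. Layer 1 (z = 0.24): the 19.5×20.5 cube contributes its full rectangle (perimeter 80.00 mm); the cube at (3.5, 6) is absent (z outside [2.5, 7]); the 29×14 cube at (11, 9) contributes its full rectangle (perimeter 86.00 mm); the cylinder at (15.5, 5.5) is absent (z outside [0.5, 12.5]); After the difference (first − rest): starting from the 19.5×20.5 cube, the 29×14 cube at (11, 9) partially overlaps it — only the 97.75 mm² overlap (of its 406.00 mm²) is removed, clipping the outline — boundary = 80.00 mm. So its perimeter = 80.00 mm. Layer 32 is larger (85.43 vs 80.00 mm).

layer 32 (z = 7.68 mm)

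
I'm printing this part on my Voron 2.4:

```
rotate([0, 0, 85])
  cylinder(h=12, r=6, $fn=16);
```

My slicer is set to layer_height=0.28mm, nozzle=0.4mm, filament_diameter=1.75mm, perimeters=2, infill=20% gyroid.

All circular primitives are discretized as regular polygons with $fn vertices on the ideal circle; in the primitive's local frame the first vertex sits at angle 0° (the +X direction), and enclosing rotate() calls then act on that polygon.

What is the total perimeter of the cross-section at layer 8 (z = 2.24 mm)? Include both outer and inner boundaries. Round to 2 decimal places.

At z = 2.24 mm: the cylinder: section is a regular 16-gon, circumradius r=6 (perimeter = 2·16·6.000·sin(180°/16) = 37.46 mm); (whole slice rotated 85° about Z — lengths, areas and connectivity unchanged). Overall, the cross-section is a single solid region. Total boundary length (outer) = 37.46 mm.

37.46 mm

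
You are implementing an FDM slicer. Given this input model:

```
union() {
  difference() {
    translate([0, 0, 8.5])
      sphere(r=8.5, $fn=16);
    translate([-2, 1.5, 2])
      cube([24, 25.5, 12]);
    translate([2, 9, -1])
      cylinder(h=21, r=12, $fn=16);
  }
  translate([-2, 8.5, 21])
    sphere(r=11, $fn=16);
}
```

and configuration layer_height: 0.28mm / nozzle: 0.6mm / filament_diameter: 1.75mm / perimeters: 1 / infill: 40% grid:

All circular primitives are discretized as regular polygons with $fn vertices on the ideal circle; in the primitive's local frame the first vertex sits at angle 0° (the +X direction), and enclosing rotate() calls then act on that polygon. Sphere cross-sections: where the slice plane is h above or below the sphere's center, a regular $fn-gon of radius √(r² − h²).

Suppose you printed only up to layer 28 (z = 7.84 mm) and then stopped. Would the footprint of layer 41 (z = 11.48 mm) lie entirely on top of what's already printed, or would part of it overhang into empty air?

Compare the two slices. At z = 7.84: the r=8.5 sphere contributes a regular 16-gon of circumradius √(8.5²−0.66²) = 8.474 (area = (16/2)·8.474²·sin(360°/16) = 219.86 mm²); the cube at (-2, 1.5) (footprint 24×25.5) is included at this height (area 612.00 mm²); the r=12 cylinder at (2, 9) gives a regular 16-gon of circumradius 12 (constant along its height) (area = (16/2)·12.000²·sin(360°/16) = 440.85 mm²); Taking the first minus the rest: starting from the r=8.5 sphere (219.86 mm²), the 24×25.5 cube at (-2, 1.5) partially overlaps it — only the 56.03 mm² overlap (of its 612.00 mm²) is removed, clipping the outline; the r=12 cylinder at (2, 9) partially overlaps it — only the 79.93 mm² overlap (of its 440.85 mm²) is removed, clipping the outline — area = 83.90 mm²; the sphere at (-2, 8.5) does not reach this height (|z−center|=13.160 > r=11); Taking the union: only the result so far is present, so the union is just that shape — area = 83.90 mm². At z = 11.48: the r=8.5 sphere slices to a regular 16-gon of circumradius 7.961 (√(r²−h²) with h=2.98 from center) (area = (16/2)·7.961²·sin(360°/16) = 194.00 mm²); the 24×25.5 cube at (-2, 1.5) contributes its full rectangle (area 612.00 mm²); the r=12 cylinder at (2, 9) gives a regular 16-gon of circumradius 12 (constant along its height) (area = (16/2)·12.000²·sin(360°/16) = 440.85 mm²); Taking the first minus the rest: starting from the r=8.5 sphere (194.00 mm²), the 24×25.5 cube at (-2, 1.5) partially overlaps it — only the 49.31 mm² overlap (of its 612.00 mm²) is removed, clipping the outline; the r=12 cylinder at (2, 9) partially overlaps it — only the 74.37 mm² overlap (of its 440.85 mm²) is removed, clipping the outline — area = 70.33 mm²; the sphere at (-2, 8.5): section is a regular 16-gon, circumradius = √(r²−h²) = √(11²−9.52²) = 5.511 (area = (16/2)·5.511²·sin(360°/16) = 92.98 mm²); Taking the union: the 2 present regions are separate (no shared area or edge), so areas and boundary lengths simply add and each stays a separate island — area = 163.31 mm². Checking containment: at z = 11.48 the cross-section extends beyond the z = 7.84 cross-section by about 92.98 mm².

part overhangs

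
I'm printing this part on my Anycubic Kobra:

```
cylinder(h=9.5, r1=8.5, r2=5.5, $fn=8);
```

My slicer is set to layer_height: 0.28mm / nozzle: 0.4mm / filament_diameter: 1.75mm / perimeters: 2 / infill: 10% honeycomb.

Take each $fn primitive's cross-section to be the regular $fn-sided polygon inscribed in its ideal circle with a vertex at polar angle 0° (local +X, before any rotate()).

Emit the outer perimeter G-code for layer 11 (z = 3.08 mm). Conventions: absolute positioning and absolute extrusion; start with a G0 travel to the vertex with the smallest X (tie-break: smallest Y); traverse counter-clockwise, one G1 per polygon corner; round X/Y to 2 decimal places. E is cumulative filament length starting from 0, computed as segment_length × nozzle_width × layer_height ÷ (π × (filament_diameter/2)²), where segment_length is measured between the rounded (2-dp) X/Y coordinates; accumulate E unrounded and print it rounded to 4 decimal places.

G0 X-7.53 Y0.00 Z3.08
G1 X-5.32 Y-5.32 E0.2682
G1 X0.00 Y-7.53 E0.5365
G1 X5.32 Y-5.32 E0.8047
G1 X7.53 Y0.00 E1.0730
G1 X5.32 Y5.32 E1.3412
G1 X0.00 Y7.53 E1.6095
G1 X-5.32 Y5.32 E1.8777
G1 X-7.53 Y0.00 E2.1460

At z = 3.08 mm: the cone contributes a regular 8-gon of circumradius 7.527 (interpolated between r1=8.5 and r2=5.5 at t=0.324). The outline is a single polygon with 8 vertices. Extrusion per mm of travel: 0.4 × 0.28 / (π × 0.875²) = 0.046564. Accumulating E over each segment gives final E = 2.1460.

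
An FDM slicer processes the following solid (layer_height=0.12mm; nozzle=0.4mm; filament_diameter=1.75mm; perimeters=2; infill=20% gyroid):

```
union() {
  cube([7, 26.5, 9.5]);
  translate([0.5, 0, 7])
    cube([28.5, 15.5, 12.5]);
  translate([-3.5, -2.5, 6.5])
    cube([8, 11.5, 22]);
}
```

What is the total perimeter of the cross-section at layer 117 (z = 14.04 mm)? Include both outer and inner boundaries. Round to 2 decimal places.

At z = 14.04 mm: the cube does not reach this height (z outside [0, 9.5]); the 28.5×15.5 cube at (0.5, 0) contributes its full rectangle (perimeter 88.00 mm); the 8×11.5 cube at (-3.5, -2.5) contributes its full rectangle (perimeter 39.00 mm); Merging all regions: the regions partially overlap (shared area 36.00 mm²), so the edge portions inside another operand are dropped and the merged outline is re-measured after clipping — boundary = 101.00 mm. Overall, the cross-section is a single solid region. Total boundary length (outer) = 101.00 mm.

101.00 mm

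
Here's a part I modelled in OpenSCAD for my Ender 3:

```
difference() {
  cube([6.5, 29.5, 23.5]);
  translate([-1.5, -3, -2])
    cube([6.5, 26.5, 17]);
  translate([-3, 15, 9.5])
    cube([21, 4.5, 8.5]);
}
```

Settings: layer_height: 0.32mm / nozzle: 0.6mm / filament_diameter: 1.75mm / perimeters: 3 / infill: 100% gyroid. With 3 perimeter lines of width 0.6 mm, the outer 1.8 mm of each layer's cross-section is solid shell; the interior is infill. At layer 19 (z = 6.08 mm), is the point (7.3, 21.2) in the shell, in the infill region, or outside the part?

At z = 6.08 mm: the cube (footprint 6.5×29.5) is included at this height; the cube at (-1.5, -3) (footprint 6.5×26.5) is included at this height; the cube at (-3, 15) does not reach this height (z outside [9.5, 18]); After the difference (first − rest): starting from the 6.5×29.5 cube, the 6.5×26.5 cube at (-1.5, -3) partially overlaps it — only the 117.50 mm² overlap (of its 172.25 mm²) is removed, clipping the outline — 1 connected region. Overall, the cross-section is a single solid region. The nearest boundary edge runs (6.50, 29.50)→(6.50, 0.00); distance from the point to it = 0.80 mm. The point is not inside any of the regions above, so it lies outside the cross-section (0.80 mm from the nearest boundary).

outside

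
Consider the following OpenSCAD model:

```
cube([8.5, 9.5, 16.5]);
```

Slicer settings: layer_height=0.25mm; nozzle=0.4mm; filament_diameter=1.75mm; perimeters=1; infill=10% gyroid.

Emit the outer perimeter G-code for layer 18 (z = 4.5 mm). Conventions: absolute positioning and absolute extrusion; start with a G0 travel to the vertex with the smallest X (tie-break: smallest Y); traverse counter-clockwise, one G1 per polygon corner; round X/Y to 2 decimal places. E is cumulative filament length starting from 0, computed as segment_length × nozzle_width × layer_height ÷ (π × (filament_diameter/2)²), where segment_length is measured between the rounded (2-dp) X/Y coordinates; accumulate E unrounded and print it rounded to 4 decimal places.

At z = 4.5 mm: the 8.5×9.5 cube contributes its full rectangle. The outline is a single polygon with 4 vertices. Extrusion per mm of travel: 0.4 × 0.25 / (π × 0.875²) = 0.041575. Accumulating E over each segment gives final E = 1.4967.

G0 X0.00 Y0.00 Z4.50
G1 X8.50 Y0.00 E0.3534
G1 X8.50 Y9.50 E0.7484
G1 X0.00 Y9.50 E1.1017
G1 X0.00 Y0.00 E1.4967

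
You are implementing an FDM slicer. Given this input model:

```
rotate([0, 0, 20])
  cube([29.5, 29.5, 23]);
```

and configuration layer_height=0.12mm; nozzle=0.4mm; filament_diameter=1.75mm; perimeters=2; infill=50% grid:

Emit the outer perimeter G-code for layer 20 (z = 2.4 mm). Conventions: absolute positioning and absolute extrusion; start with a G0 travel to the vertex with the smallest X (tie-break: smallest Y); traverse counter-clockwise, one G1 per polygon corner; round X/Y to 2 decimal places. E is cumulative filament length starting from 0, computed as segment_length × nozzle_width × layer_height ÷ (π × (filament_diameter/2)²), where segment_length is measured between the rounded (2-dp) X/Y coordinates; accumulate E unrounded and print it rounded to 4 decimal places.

At z = 2.4 mm: the 29.5×29.5 cube contributes its full rectangle; (whole slice rotated 20° about Z — lengths, areas and connectivity unchanged). The outline is a single polygon with 4 vertices. Extrusion per mm of travel: 0.4 × 0.12 / (π × 0.875²) = 0.019956. Accumulating E over each segment gives final E = 2.3548.

G0 X-10.09 Y27.72 Z2.40
G1 X0.00 Y0.00 E0.5887
G1 X27.72 Y10.09 E1.1774
G1 X17.63 Y37.81 E1.7661
G1 X-10.09 Y27.72 E2.3548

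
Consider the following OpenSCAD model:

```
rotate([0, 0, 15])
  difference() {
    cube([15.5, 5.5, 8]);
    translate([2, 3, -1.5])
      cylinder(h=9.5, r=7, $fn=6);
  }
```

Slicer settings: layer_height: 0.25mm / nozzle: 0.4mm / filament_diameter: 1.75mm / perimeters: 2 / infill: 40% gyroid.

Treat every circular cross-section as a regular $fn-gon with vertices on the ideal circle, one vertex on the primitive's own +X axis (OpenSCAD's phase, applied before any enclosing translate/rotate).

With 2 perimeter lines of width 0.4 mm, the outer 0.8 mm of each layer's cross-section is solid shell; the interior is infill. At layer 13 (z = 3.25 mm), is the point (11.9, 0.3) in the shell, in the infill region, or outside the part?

At z = 3.25 mm: the cube (footprint 15.5×5.5) is included at this height; the r=7 cylinder at (2, 3) contributes a regular 6-gon of circumradius 7; After the difference (first − rest): starting from the 15.5×5.5 cube, the r=7 cylinder at (2, 3) partially overlaps it — only the 45.10 mm² overlap (of its 127.31 mm²) is removed, clipping the outline — 1 connected region; (rotated 15° about Z; rotation is an isometry so areas/perimeters/island counts are preserved). Overall, the cross-section is a single solid region. Undo the 15° rotation: the query point maps to (11.572, -2.790) in the un-rotated model frame. The nearest boundary edge runs (15.50, 0.00)→(7.27, 0.00); distance from the point to it = 2.79 mm. The point is not inside any of the regions above, so it lies outside the cross-section (2.79 mm from the nearest boundary).

outside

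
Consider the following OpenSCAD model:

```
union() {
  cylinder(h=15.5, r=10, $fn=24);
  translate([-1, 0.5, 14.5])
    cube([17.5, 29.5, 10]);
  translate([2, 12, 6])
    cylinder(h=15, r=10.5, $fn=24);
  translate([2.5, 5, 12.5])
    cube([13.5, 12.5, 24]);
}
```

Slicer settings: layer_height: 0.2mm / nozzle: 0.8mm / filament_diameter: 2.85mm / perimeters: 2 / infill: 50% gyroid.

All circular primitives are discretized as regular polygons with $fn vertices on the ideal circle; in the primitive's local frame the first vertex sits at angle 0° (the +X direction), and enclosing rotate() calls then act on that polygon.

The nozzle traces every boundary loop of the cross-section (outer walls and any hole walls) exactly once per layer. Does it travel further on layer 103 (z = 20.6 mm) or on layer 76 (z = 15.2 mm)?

layer 76 (z = 15.2 mm)

Layer 103 (z = 20.6): the cylinder does not reach this height (z outside [0, 15.5]); the cube at (-1, 0.5) (footprint 17.5×29.5) is included at this height (perimeter 94.00 mm); the cylinder at (2, 12): section is a regular 24-gon, circumradius r=10.5 (perimeter = 2·24·10.500·sin(180°/24) = 65.79 mm); the cube at (2.5, 5) (footprint 13.5×12.5) is included at this height (perimeter 52.00 mm); Merging all regions: the regions partially overlap (shared area 401.75 mm²), so the edge portions inside another operand are dropped and the merged outline is re-measured after clipping — boundary = 100.75 mm. So its perimeter = 100.75 mm. Layer 76 (z = 15.2): the r=10 cylinder gives a regular 24-gon of circumradius 10 (constant along its height) (perimeter = 2·24·10.000·sin(180°/24) = 62.65 mm); the cube at (-1, 0.5) is present — its section is the full 17.5×29.5 rectangle (perimeter 94.00 mm); the r=10.5 cylinder at (2, 12) gives a regular 24-gon of circumradius 10.5 (constant along its height) (perimeter = 2·24·10.500·sin(180°/24) = 65.79 mm); the cube at (2.5, 5) is present — its section is the full 13.5×12.5 rectangle (perimeter 52.00 mm); Taking the union: the regions partially overlap (shared area 514.83 mm²), so the edge portions inside another operand are dropped and the merged outline is re-measured after clipping — boundary = 119.71 mm. So its perimeter = 119.71 mm. Layer 76 is larger (119.71 vs 100.75 mm).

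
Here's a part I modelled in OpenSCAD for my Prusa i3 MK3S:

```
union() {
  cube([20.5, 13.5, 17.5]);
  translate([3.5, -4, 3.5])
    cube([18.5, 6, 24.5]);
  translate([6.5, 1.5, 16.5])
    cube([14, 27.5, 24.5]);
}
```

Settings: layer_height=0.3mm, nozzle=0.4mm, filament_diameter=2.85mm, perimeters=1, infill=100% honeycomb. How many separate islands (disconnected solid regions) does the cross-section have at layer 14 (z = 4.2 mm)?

1

At z = 4.2 mm: the cube (footprint 20.5×13.5) is included at this height; the cube at (3.5, -4) is present — its section is the full 18.5×6 rectangle; the cube at (6.5, 1.5) does not reach this height (z outside [16.5, 41]); Merging all regions: the regions partially overlap (shared area 34.00 mm²), so overlapping operands fuse into one piece — 1 connected region. Overall, the cross-section is a single solid region. Island count = 1.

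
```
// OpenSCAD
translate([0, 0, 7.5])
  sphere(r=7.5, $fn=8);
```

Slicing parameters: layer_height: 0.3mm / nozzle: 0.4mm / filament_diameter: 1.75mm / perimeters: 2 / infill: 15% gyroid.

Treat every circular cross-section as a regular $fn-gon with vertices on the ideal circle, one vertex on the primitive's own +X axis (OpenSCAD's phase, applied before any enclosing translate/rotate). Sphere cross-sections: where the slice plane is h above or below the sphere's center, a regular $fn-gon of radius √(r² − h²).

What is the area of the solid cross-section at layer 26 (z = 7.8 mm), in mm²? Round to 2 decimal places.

158.84 mm²

At z = 7.8 mm: the r=7.5 sphere slices to a regular 8-gon of circumradius 7.494 (√(r²−h²) with h=0.3 from center) (area = (8/2)·7.494²·sin(360°/8) = 158.84 mm²). Overall, the cross-section is a single solid region. Net area = 158.84 mm².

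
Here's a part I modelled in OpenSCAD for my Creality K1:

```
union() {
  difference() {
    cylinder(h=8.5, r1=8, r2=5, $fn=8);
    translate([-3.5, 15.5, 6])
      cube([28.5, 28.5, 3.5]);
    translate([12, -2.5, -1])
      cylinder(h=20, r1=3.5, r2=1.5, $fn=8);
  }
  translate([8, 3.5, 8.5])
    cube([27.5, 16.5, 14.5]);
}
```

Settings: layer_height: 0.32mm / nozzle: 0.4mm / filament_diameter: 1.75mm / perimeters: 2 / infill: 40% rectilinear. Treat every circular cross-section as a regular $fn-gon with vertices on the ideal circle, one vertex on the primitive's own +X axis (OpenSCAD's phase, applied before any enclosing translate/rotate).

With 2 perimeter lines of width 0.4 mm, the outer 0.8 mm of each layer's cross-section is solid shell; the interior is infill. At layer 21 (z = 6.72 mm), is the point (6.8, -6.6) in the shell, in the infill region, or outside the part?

At z = 6.72 mm: the cone: at t=0.791 of its height the radius interpolates to r₁+(r₂−r₁)t = 5.628, giving a regular 8-gon of that circumradius; the cube at (-3.5, 15.5) is present — its section is the full 28.5×28.5 rectangle; the cone at (12, -2.5) contributes a regular 8-gon of circumradius 2.728 (interpolated between r1=3.5 and r2=1.5 at t=0.386); Subtracting the remaining from the first: starting from the cone, the 28.5×28.5 cube at (-3.5, 15.5) misses the remaining region (no effect); the cone at (12, -2.5) misses the remaining region (no effect) — 1 connected region; the cube at (8, 3.5) is absent (z outside [8.5, 23]); Combining (union): only the result so far is present, so the union is just that shape — 1 connected region. Overall, the cross-section is a single solid region. The nearest boundary edge runs (3.98, -3.98)→(-0.00, -5.63); distance from the point to it = 3.85 mm. The point is not inside any of the regions above, so it lies outside the cross-section (3.85 mm from the nearest boundary).

outside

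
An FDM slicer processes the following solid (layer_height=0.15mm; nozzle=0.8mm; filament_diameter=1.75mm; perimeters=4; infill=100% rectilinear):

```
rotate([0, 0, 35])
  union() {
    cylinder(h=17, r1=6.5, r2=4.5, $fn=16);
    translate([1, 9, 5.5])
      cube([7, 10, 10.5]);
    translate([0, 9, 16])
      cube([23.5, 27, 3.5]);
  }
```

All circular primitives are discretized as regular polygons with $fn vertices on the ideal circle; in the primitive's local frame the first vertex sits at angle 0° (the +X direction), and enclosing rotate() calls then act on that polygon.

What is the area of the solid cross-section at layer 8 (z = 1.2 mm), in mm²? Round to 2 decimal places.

123.79 mm²

At z = 1.2 mm: the cone (r1=6.5→r2=4.5) has section circumradius 6.359 here — a regular 16-gon (area = (16/2)·6.359²·sin(360°/16) = 123.79 mm²); the cube at (1, 9) does not reach this height (z outside [5.5, 16]); the cube at (0, 9) is absent (z outside [16, 19.5]); Combining (union): only the cone is present, so the union is just that shape — area = 123.79 mm²; (whole slice rotated 35° about Z — lengths, areas and connectivity unchanged). Overall, the cross-section is a single solid region. Net area = 123.79 mm².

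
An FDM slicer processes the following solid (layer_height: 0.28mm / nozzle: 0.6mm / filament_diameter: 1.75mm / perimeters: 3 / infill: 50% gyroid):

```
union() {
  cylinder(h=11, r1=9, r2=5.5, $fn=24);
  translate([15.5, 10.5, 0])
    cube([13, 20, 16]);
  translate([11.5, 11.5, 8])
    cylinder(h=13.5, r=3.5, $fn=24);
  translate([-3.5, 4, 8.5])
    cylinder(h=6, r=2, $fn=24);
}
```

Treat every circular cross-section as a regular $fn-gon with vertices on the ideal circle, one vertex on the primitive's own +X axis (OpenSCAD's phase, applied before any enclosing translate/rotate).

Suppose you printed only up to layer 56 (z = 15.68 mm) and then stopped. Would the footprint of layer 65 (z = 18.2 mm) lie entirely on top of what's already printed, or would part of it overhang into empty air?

Compare the two slices. At z = 15.68: the cone does not reach this height (z outside [0, 11]); the 13×20 cube at (15.5, 10.5) contributes its full rectangle (area 260.00 mm²); the cylinder at (11.5, 11.5): section is a regular 24-gon, circumradius r=3.5 (area = (24/2)·3.500²·sin(360°/24) = 38.05 mm²); the cylinder at (-3.5, 4) is not intersected at this z (z outside [8.5, 14.5]); Combining (union): the 2 present regions are separate (no shared area or edge), so areas and boundary lengths simply add and each stays a separate island — area = 298.05 mm². At z = 18.2: the cone is not intersected at this z (z outside [0, 11]); the cube at (15.5, 10.5) does not reach this height (z outside [0, 16]); the r=3.5 cylinder at (11.5, 11.5) gives a regular 24-gon of circumradius 3.5 (constant along its height) (area = (24/2)·3.500²·sin(360°/24) = 38.05 mm²); the cylinder at (-3.5, 4) is absent (z outside [8.5, 14.5]); Merging all regions: only the r=3.5 cylinder at (11.5, 11.5) is present, so the union is just that shape — area = 38.05 mm². Checking containment: the cross-section at z = 18.2 is a subset of the cross-section at z = 15.68.

entirely on top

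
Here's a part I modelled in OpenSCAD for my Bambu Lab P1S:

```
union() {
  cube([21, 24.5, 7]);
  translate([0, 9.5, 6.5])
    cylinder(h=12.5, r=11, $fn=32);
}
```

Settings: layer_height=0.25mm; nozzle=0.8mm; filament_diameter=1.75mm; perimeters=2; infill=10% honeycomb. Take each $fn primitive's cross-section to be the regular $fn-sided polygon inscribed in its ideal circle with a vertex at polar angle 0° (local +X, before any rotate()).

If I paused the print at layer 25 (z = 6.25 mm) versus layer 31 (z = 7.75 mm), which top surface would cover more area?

Layer 25 (z = 6.25): the cube (footprint 21×24.5) is included at this height (area 514.50 mm²); the cylinder at (0, 9.5) is absent (z outside [6.5, 19]); Taking the union: only the 21×24.5 cube is present, so the union is just that shape — area = 514.50 mm². So its area = 514.50 mm². Layer 31 (z = 7.75): the cube does not reach this height (z outside [0, 7]); the r=11 cylinder at (0, 9.5) gives a regular 32-gon of circumradius 11 (constant along its height) (area = (32/2)·11.000²·sin(360°/32) = 377.69 mm²); Combining (union): only the r=11 cylinder at (0, 9.5) is present, so the union is just that shape — area = 377.69 mm². So its area = 377.69 mm². Layer 25 is larger (514.50 vs 377.69 mm²).

layer 25 (z = 6.25 mm)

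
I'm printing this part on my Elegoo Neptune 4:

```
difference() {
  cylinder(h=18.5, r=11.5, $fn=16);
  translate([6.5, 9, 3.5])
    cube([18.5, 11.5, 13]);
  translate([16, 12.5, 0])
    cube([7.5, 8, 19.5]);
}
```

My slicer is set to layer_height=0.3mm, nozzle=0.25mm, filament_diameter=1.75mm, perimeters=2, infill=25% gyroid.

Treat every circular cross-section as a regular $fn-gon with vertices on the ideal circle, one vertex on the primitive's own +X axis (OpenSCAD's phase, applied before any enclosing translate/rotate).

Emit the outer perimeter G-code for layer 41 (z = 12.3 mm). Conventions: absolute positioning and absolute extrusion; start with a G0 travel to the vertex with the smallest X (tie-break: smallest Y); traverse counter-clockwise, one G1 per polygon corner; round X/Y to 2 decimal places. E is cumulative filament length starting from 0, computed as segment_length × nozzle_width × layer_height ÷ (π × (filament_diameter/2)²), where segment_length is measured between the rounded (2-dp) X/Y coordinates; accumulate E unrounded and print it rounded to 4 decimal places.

G0 X-11.50 Y0.00 Z12.30
G1 X-10.62 Y-4.40 E0.1399
G1 X-8.13 Y-8.13 E0.2798
G1 X-4.40 Y-10.62 E0.4196
G1 X0.00 Y-11.50 E0.5595
G1 X4.40 Y-10.62 E0.6994
G1 X8.13 Y-8.13 E0.8393
G1 X10.62 Y-4.40 E0.9791
G1 X11.50 Y0.00 E1.1190
G1 X10.62 Y4.40 E1.2589
G1 X8.13 Y8.13 E1.3988
G1 X6.83 Y9.00 E1.4476
G1 X6.50 Y9.00 E1.4578
G1 X6.50 Y9.22 E1.4647
G1 X4.40 Y10.62 E1.5434
G1 X0.00 Y11.50 E1.6833
G1 X-4.40 Y10.62 E1.8232
G1 X-8.13 Y8.13 E1.9631
G1 X-10.62 Y4.40 E2.1029
G1 X-11.50 Y0.00 E2.2428

At z = 12.3 mm: the r=11.5 cylinder contributes a regular 16-gon of circumradius 11.5; the cube at (6.5, 9) (footprint 18.5×11.5) is included at this height; the cube at (16, 12.5) (footprint 7.5×8) is included at this height; Subtracting the remaining from the first: starting from the r=11.5 cylinder, the 18.5×11.5 cube at (6.5, 9) partially overlaps it — only the 0.04 mm² overlap (of its 212.75 mm²) is removed, clipping the outline; the 7.5×8 cube at (16, 12.5) misses the remaining region (no effect) — 1 connected region. The outline is a single polygon with 19 vertices. Extrusion per mm of travel: 0.25 × 0.3 / (π × 0.875²) = 0.031181. Accumulating E over each segment gives final E = 2.2428.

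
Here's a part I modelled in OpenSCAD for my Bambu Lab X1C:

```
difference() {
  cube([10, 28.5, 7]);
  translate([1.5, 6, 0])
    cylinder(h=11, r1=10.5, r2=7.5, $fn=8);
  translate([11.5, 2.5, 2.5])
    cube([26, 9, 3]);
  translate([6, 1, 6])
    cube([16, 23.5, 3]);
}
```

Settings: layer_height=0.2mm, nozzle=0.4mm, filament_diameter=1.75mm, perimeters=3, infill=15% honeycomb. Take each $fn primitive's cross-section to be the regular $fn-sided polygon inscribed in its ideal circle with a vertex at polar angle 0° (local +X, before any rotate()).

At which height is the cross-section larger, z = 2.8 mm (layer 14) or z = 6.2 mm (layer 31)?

layer 14 (z = 2.8 mm)

Layer 14 (z = 2.8): the cube (footprint 10×28.5) is included at this height (area 285.00 mm²); the cone at (1.5, 6) contributes a regular 8-gon of circumradius 9.736 (interpolated between r1=10.5 and r2=7.5 at t=0.255) (area = (8/2)·9.736²·sin(360°/8) = 268.13 mm²); the cube at (11.5, 2.5) (footprint 26×9) is included at this height (area 234.00 mm²); the cube at (6, 1) is absent (z outside [6, 9]); Subtracting the remaining from the first: starting from the 10×28.5 cube (285.00 mm²), the cone at (1.5, 6) partially overlaps it — only the 137.44 mm² overlap (of its 268.13 mm²) is removed, clipping the outline; the 26×9 cube at (11.5, 2.5) misses the remaining region (no effect) — area = 147.56 mm². So its area = 147.56 mm². Layer 31 (z = 6.2): the cube is present — its section is the full 10×28.5 rectangle (area 285.00 mm²); the cone at (1.5, 6) (r1=10.5→r2=7.5) has section circumradius 8.809 here — a regular 8-gon (area = (8/2)·8.809²·sin(360°/8) = 219.49 mm²); the cube at (11.5, 2.5) is not intersected at this z (z outside [2.5, 5.5]); the 16×23.5 cube at (6, 1) contributes its full rectangle (area 376.00 mm²); After the difference (first − rest): starting from the 10×28.5 cube (285.00 mm²), the cone at (1.5, 6) partially overlaps it — only the 121.79 mm² overlap (of its 219.49 mm²) is removed, clipping the outline; the 16×23.5 cube at (6, 1) partially overlaps it — only the 58.44 mm² overlap (of its 376.00 mm²) is removed, clipping the outline — area = 104.77 mm². So its area = 104.77 mm². Layer 14 is larger (147.56 vs 104.77 mm²).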